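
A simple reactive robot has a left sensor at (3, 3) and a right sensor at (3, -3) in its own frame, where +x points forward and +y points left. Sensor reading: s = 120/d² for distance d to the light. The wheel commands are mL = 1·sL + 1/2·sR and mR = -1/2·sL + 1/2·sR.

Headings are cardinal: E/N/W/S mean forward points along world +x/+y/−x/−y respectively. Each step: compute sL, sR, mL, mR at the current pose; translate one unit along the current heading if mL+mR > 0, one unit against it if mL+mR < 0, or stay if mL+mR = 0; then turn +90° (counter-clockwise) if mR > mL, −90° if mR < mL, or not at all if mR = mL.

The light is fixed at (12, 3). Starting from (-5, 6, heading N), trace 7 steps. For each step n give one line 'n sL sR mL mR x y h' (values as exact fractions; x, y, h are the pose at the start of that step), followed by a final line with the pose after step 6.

n=0: pose=(-5,6,N); sL=30/109, sR=15/29; mL=3375/6322, mR=765/6322; mL+mR=2070/3161 → advance +1; mR−mL=-45/109 → turn -1·90°
n=1: pose=(-5,7,E); sL=24/49, sR=120/197; mL=7668/9653, mR=576/9653; mL+mR=8244/9653 → advance +1; mR−mL=-36/49 → turn -1·90°
n=2: pose=(-4,7,S); sL=12/17, sR=60/181; mL=2682/3077, mR=-576/3077; mL+mR=2106/3077 → advance +1; mR−mL=-18/17 → turn -1·90°
n=3: pose=(-4,6,W); sL=120/361, sR=120/397; mL=69300/143317, mR=-2160/143317; mL+mR=67140/143317 → advance +1; mR−mL=-180/361 → turn -1·90°
n=4: pose=(-5,6,N); sL=30/109, sR=15/29; mL=3375/6322, mR=765/6322; mL+mR=2070/3161 → advance +1; mR−mL=-45/109 → turn -1·90°
n=5: pose=(-5,7,E); sL=24/49, sR=120/197; mL=7668/9653, mR=576/9653; mL+mR=8244/9653 → advance +1; mR−mL=-36/49 → turn -1·90°
n=6: pose=(-4,7,S); sL=12/17, sR=60/181; mL=2682/3077, mR=-576/3077; mL+mR=2106/3077 → advance +1; mR−mL=-18/17 → turn -1·90°

0 30/109 15/29 3375/6322 765/6322 -5 6 N
1 24/49 120/197 7668/9653 576/9653 -5 7 E
2 12/17 60/181 2682/3077 -576/3077 -4 7 S
3 120/361 120/397 69300/143317 -2160/143317 -4 6 W
4 30/109 15/29 3375/6322 765/6322 -5 6 N
5 24/49 120/197 7668/9653 576/9653 -5 7 E
6 12/17 60/181 2682/3077 -576/3077 -4 7 S
final -4 6 W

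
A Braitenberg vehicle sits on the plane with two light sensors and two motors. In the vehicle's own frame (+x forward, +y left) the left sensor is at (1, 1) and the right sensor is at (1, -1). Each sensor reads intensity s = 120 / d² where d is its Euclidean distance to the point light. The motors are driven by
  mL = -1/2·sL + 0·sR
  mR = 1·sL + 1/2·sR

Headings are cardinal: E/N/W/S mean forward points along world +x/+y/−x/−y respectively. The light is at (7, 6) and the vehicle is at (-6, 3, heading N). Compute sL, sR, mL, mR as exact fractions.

3/5 30/37 -3/10 186/185

left sensor world pos  = (-7, 4); dL² = 200
right sensor world pos = (-5, 4); dR² = 148
sL = 120/200 = 3/5
sR = 120/148 = 30/37
mL = -1/2·sL + 0·sR = -3/10
mR = 1·sL + 1/2·sR = 186/185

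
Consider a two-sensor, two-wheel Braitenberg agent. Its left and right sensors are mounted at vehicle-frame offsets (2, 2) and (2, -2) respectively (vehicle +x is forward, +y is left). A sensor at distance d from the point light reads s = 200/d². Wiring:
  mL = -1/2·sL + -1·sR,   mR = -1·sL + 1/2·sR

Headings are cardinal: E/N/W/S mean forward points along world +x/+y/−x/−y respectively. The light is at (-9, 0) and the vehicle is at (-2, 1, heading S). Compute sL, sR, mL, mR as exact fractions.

left sensor world pos  = (0, -1); dL² = 82
right sensor world pos = (-4, -1); dR² = 26
sL = 200/82 = 100/41
sR = 200/26 = 100/13
mL = -1/2·sL + -1·sR = -4750/533
mR = -1·sL + 1/2·sR = 750/533

100/41 100/13 -4750/533 750/533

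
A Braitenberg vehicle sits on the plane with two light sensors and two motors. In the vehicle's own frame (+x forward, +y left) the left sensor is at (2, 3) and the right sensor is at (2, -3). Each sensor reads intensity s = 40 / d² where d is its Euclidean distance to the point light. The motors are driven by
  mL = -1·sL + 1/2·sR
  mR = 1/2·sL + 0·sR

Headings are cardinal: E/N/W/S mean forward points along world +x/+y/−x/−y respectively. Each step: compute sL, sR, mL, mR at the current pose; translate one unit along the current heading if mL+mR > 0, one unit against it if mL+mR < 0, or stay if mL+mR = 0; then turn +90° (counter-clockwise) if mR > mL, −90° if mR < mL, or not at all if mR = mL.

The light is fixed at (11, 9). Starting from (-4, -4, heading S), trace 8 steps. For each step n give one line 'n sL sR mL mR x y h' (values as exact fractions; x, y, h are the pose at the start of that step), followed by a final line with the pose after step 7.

n=0: pose=(-4,-4,S); sL=40/369, sR=40/549; mL=-180/2501, mR=20/369; mL+mR=-400/22509 → advance -1; mR−mL=2840/22509 → turn +1·90°
n=1: pose=(-4,-3,E); sL=4/25, sR=20/197; mL=-538/4925, mR=2/25; mL+mR=-144/4925 → advance -1; mR−mL=932/4925 → turn +1·90°
n=2: pose=(-5,-3,N); sL=40/461, sR=40/269; mL=-1540/124009, mR=20/461; mL+mR=3840/124009 → advance +1; mR−mL=6920/124009 → turn +1·90°
n=3: pose=(-5,-2,W); sL=1/13, sR=10/97; mL=-32/1261, mR=1/26; mL+mR=33/2522 → advance +1; mR−mL=161/2522 → turn +1·90°
n=4: pose=(-6,-2,S); sL=8/73, sR=40/569; mL=-3092/41537, mR=4/73; mL+mR=-816/41537 → advance -1; mR−mL=5368/41537 → turn +1·90°
n=5: pose=(-6,-1,E); sL=20/137, sR=20/197; mL=-2570/26989, mR=10/137; mL+mR=-600/26989 → advance -1; mR−mL=4540/26989 → turn +1·90°
n=6: pose=(-7,-1,N); sL=8/101, sR=40/289; mL=-292/29189, mR=4/101; mL+mR=864/29189 → advance +1; mR−mL=1448/29189 → turn +1·90°
n=7: pose=(-7,0,W); sL=5/68, sR=10/109; mL=-205/7412, mR=5/136; mL+mR=135/14824 → advance +1; mR−mL=955/14824 → turn +1·90°

0 40/369 40/549 -180/2501 20/369 -4 -4 S
1 4/25 20/197 -538/4925 2/25 -4 -3 E
2 40/461 40/269 -1540/124009 20/461 -5 -3 N
3 1/13 10/97 -32/1261 1/26 -5 -2 W
4 8/73 40/569 -3092/41537 4/73 -6 -2 S
5 20/137 20/197 -2570/26989 10/137 -6 -1 E
6 8/101 40/289 -292/29189 4/101 -7 -1 N
7 5/68 10/109 -205/7412 5/136 -7 0 W
final -8 0 S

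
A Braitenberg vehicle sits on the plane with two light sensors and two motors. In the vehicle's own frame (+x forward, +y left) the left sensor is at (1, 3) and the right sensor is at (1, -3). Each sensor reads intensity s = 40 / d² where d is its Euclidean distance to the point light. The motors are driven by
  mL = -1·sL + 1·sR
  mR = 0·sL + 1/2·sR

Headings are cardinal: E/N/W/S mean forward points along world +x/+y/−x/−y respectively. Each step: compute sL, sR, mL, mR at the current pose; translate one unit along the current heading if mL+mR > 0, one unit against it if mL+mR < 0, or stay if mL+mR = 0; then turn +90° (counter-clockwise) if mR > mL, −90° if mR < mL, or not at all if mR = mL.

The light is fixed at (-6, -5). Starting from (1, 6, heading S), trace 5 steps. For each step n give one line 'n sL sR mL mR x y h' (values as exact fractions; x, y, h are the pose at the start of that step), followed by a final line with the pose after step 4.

n=0: pose=(1,6,S); sL=1/5, sR=10/29; mL=21/145, mR=5/29; mL+mR=46/145 → advance +1; mR−mL=4/145 → turn +1·90°
n=1: pose=(1,5,E); sL=40/233, sR=40/113; mL=4800/26329, mR=20/113; mL+mR=9460/26329 → advance +1; mR−mL=-140/26329 → turn -1·90°
n=2: pose=(2,5,S); sL=20/101, sR=20/53; mL=960/5353, mR=10/53; mL+mR=1970/5353 → advance +1; mR−mL=50/5353 → turn +1·90°
n=3: pose=(2,4,E); sL=8/45, sR=40/117; mL=32/195, mR=20/117; mL+mR=196/585 → advance +1; mR−mL=4/585 → turn +1·90°
n=4: pose=(3,4,N); sL=5/17, sR=10/61; mL=-135/1037, mR=5/61; mL+mR=-50/1037 → advance -1; mR−mL=220/1037 → turn +1·90°

0 1/5 10/29 21/145 5/29 1 6 S
1 40/233 40/113 4800/26329 20/113 1 5 E
2 20/101 20/53 960/5353 10/53 2 5 S
3 8/45 40/117 32/195 20/117 2 4 E
4 5/17 10/61 -135/1037 5/61 3 4 N
final 3 3 W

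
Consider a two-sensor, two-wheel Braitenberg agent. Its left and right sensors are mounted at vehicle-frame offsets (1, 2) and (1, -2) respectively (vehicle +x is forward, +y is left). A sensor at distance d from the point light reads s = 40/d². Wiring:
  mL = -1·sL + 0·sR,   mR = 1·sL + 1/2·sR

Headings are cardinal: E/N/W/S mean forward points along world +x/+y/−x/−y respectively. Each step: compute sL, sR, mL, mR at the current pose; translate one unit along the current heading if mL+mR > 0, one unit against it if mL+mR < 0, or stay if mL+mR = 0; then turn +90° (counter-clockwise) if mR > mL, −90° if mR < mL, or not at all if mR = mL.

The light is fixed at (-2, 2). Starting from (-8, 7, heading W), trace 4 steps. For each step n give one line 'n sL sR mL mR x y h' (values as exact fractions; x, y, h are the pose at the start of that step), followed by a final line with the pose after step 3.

0 20/29 20/49 -20/29 1270/1421 -8 7 W
1 40/41 40/97 -40/41 4700/3977 -9 7 S
2 5/9 1 -5/9 19/18 -9 6 E
3 40/89 40/41 -40/89 3420/3649 -8 6 N
final -8 7 W

n=0: pose=(-8,7,W); sL=20/29, sR=20/49; mL=-20/29, mR=1270/1421; mL+mR=10/49 → advance +1; mR−mL=2250/1421 → turn +1·90°
n=1: pose=(-9,7,S); sL=40/41, sR=40/97; mL=-40/41, mR=4700/3977; mL+mR=20/97 → advance +1; mR−mL=8580/3977 → turn +1·90°
n=2: pose=(-9,6,E); sL=5/9, sR=1; mL=-5/9, mR=19/18; mL+mR=1/2 → advance +1; mR−mL=29/18 → turn +1·90°
n=3: pose=(-8,6,N); sL=40/89, sR=40/41; mL=-40/89, mR=3420/3649; mL+mR=20/41 → advance +1; mR−mL=5060/3649 → turn +1·90°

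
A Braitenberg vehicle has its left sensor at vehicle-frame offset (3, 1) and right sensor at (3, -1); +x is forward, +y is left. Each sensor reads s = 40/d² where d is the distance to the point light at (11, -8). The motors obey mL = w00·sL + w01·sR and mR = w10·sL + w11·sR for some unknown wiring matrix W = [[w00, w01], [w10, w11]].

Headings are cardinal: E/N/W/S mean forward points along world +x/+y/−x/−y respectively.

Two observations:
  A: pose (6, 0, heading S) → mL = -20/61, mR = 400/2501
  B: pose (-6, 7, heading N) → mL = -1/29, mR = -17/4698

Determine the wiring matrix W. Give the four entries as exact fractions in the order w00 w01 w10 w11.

0 -1/2 1/2 -1/2

obs A: pose=(6,0,S) → sL=40/41, sR=40/61, mL=-20/61, mR=400/2501
obs B: pose=(-6,7,N) → sL=5/81, sR=2/29, mL=-1/29, mR=-17/4698
sensor matrix S = [[40/41, 40/61], [5/81, 2/29]]; det S = 157480/5874849
solve [mL_A; mL_B] = S·[w00; w01] and [mR_A; mR_B] = S·[w10; w11]:
  w00 = 0, w01 = -1/2, w10 = 1/2, w11 = -1/2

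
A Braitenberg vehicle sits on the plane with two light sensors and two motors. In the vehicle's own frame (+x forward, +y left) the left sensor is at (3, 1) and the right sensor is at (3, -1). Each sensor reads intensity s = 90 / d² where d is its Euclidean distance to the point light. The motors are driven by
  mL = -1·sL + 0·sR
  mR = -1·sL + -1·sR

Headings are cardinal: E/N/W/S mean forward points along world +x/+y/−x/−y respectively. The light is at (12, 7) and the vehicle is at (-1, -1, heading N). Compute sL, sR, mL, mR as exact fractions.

90/221 90/169 -90/221 -2700/2873

left sensor world pos  = (-2, 2); dL² = 221
right sensor world pos = (0, 2); dR² = 169
sL = 90/221 = 90/221
sR = 90/169 = 90/169
mL = -1·sL + 0·sR = -90/221
mR = -1·sL + -1·sR = -2700/2873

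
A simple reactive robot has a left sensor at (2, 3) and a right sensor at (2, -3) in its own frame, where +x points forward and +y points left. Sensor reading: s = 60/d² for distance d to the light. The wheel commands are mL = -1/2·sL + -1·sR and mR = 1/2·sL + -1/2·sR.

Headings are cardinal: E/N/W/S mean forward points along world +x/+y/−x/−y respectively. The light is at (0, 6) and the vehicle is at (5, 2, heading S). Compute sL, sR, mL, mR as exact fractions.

3/5 3/2 -9/5 -9/20

left sensor world pos  = (8, 0); dL² = 100
right sensor world pos = (2, 0); dR² = 40
sL = 60/100 = 3/5
sR = 60/40 = 3/2
mL = -1/2·sL + -1·sR = -9/5
mR = 1/2·sL + -1/2·sR = -9/20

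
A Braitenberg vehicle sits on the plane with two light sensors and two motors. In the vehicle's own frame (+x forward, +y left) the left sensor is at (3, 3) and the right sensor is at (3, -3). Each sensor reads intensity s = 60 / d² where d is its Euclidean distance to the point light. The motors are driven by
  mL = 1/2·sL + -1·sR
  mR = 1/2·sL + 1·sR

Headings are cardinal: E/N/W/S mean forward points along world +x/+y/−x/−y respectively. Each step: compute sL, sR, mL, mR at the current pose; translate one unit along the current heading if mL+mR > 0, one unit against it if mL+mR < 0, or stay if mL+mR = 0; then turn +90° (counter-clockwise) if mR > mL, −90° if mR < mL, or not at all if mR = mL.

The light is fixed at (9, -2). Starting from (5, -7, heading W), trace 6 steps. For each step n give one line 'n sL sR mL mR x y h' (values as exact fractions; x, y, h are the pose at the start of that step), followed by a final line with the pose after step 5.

0 60/113 60/53 -5190/5989 8370/5989 5 -7 W
1 15/17 15/32 -15/544 495/544 4 -7 S
2 60/13 12/17 354/221 666/221 4 -8 E
3 30/29 6 -159/29 189/29 5 -8 N
4 60/113 60/53 -5190/5989 8370/5989 5 -7 W
5 15/17 15/32 -15/544 495/544 4 -7 S
final 4 -8 E

n=0: pose=(5,-7,W); sL=60/113, sR=60/53; mL=-5190/5989, mR=8370/5989; mL+mR=60/113 → advance +1; mR−mL=120/53 → turn +1·90°
n=1: pose=(4,-7,S); sL=15/17, sR=15/32; mL=-15/544, mR=495/544; mL+mR=15/17 → advance +1; mR−mL=15/16 → turn +1·90°
n=2: pose=(4,-8,E); sL=60/13, sR=12/17; mL=354/221, mR=666/221; mL+mR=60/13 → advance +1; mR−mL=24/17 → turn +1·90°
n=3: pose=(5,-8,N); sL=30/29, sR=6; mL=-159/29, mR=189/29; mL+mR=30/29 → advance +1; mR−mL=12 → turn +1·90°
n=4: pose=(5,-7,W); sL=60/113, sR=60/53; mL=-5190/5989, mR=8370/5989; mL+mR=60/113 → advance +1; mR−mL=120/53 → turn +1·90°
n=5: pose=(4,-7,S); sL=15/17, sR=15/32; mL=-15/544, mR=495/544; mL+mR=15/17 → advance +1; mR−mL=15/16 → turn +1·90°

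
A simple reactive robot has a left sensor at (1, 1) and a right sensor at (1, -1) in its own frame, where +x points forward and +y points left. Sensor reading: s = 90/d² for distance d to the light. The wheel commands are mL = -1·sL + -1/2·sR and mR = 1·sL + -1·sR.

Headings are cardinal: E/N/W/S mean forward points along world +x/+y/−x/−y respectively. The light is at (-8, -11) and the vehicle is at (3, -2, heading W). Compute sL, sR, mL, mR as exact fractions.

45/82 9/20 -1269/1640 81/820

left sensor world pos  = (2, -3); dL² = 164
right sensor world pos = (2, -1); dR² = 200
sL = 90/164 = 45/82
sR = 90/200 = 9/20
mL = -1·sL + -1/2·sR = -1269/1640
mR = 1·sL + -1·sR = 81/820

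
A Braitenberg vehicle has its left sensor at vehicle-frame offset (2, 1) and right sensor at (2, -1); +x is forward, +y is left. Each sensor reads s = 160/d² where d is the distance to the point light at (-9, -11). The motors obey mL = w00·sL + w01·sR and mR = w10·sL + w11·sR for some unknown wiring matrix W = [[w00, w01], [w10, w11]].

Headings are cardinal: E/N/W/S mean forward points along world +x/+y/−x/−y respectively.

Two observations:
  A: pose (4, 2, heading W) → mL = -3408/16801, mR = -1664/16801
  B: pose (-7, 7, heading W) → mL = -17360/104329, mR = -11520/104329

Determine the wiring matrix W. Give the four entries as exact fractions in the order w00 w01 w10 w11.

1/2 -1 -1 1

obs A: pose=(4,2,W) → sL=32/53, sR=160/317, mL=-3408/16801, mR=-1664/16801
obs B: pose=(-7,7,W) → sL=160/289, sR=160/361, mL=-17360/104329, mR=-11520/104329
sensor matrix S = [[32/53, 160/317], [160/289, 160/361]]; det S = -20746240/1752831529
solve [mL_A; mL_B] = S·[w00; w01] and [mR_A; mR_B] = S·[w10; w11]:
  w00 = 1/2, w01 = -1, w10 = -1, w11 = 1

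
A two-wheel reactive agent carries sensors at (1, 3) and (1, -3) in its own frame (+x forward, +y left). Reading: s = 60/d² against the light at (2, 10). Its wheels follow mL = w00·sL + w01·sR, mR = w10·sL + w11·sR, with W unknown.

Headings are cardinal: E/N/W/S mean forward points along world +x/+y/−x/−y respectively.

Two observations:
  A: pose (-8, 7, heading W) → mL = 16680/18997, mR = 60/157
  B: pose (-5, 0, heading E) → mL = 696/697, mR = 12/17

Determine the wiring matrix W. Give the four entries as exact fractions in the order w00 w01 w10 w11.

1 1 1 0

obs A: pose=(-8,7,W) → sL=60/157, sR=60/121, mL=16680/18997, mR=60/157
obs B: pose=(-5,0,E) → sL=12/17, sR=12/41, mL=696/697, mR=12/17
sensor matrix S = [[60/157, 60/121], [12/17, 12/41]]; det S = -3153600/13240909
solve [mL_A; mL_B] = S·[w00; w01] and [mR_A; mR_B] = S·[w10; w11]:
  w00 = 1, w01 = 1, w10 = 1, w11 = 0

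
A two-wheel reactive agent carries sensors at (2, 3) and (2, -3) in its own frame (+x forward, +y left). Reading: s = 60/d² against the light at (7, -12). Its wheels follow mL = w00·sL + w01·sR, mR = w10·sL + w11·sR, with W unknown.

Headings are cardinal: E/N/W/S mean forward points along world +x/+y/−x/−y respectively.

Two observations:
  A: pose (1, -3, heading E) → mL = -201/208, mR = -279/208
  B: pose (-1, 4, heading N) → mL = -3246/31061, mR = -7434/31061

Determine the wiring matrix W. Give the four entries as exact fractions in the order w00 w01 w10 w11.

obs A: pose=(1,-3,E) → sL=3/8, sR=15/13, mL=-201/208, mR=-279/208
obs B: pose=(-1,4,N) → sL=12/89, sR=60/349, mL=-3246/31061, mR=-7434/31061
sensor matrix S = [[3/8, 15/13], [12/89, 60/349]]; det S = -73575/807586
solve [mL_A; mL_B] = S·[w00; w01] and [mR_A; mR_B] = S·[w10; w11]:
  w00 = 1/2, w01 = -1, w10 = -1/2, w11 = -1

1/2 -1 -1/2 -1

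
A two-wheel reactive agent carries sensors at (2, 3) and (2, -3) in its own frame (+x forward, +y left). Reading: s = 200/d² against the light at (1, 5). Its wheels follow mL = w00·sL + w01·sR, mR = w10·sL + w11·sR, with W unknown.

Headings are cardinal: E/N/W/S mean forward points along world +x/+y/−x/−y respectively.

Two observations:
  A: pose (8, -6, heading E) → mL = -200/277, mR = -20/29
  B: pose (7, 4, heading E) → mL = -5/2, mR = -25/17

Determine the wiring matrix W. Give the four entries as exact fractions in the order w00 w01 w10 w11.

obs A: pose=(8,-6,E) → sL=40/29, sR=200/277, mL=-200/277, mR=-20/29
obs B: pose=(7,4,E) → sL=50/17, sR=5/2, mL=-5/2, mR=-25/17
sensor matrix S = [[40/29, 200/277], [50/17, 5/2]]; det S = 180900/136561
solve [mL_A; mL_B] = S·[w00; w01] and [mR_A; mR_B] = S·[w10; w11]:
  w00 = 0, w01 = -1, w10 = -1/2, w11 = 0

0 -1 -1/2 0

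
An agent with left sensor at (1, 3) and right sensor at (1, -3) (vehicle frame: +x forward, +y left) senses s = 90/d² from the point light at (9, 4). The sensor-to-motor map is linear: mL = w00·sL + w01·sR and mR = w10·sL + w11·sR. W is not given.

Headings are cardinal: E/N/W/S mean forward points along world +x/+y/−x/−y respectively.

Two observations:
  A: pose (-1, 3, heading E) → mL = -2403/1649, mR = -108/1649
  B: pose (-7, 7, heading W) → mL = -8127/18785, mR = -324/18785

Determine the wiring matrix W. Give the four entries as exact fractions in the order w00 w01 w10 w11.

obs A: pose=(-1,3,E) → sL=18/17, sR=90/97, mL=-2403/1649, mR=-108/1649
obs B: pose=(-7,7,W) → sL=90/289, sR=18/65, mL=-8127/18785, mR=-324/18785
sensor matrix S = [[18/17, 90/97], [90/289, 18/65]]; det S = 7776/1822145
solve [mL_A; mL_B] = S·[w00; w01] and [mR_A; mR_B] = S·[w10; w11]:
  w00 = -1/2, w01 = -1, w10 = -1/2, w11 = 1/2

-1/2 -1 -1/2 1/2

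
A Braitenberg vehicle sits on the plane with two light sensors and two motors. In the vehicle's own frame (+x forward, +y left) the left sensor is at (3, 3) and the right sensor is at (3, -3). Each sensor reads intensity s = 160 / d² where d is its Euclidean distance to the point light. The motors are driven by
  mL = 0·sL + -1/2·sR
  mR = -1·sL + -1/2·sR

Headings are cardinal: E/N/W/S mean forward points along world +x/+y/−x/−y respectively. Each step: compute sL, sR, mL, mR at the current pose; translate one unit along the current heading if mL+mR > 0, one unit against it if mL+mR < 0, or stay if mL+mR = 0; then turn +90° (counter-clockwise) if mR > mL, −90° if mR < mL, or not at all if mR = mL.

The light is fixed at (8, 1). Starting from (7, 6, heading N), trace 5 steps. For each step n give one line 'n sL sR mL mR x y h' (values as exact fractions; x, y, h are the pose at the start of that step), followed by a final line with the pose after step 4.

n=0: pose=(7,6,N); sL=2, sR=40/17; mL=-20/17, mR=-54/17; mL+mR=-74/17 → advance -1; mR−mL=-2 → turn -1·90°
n=1: pose=(7,5,E); sL=160/53, sR=32; mL=-16, mR=-1008/53; mL+mR=-1856/53 → advance -1; mR−mL=-160/53 → turn -1·90°
n=2: pose=(6,5,S); sL=80, sR=80/13; mL=-40/13, mR=-1080/13; mL+mR=-1120/13 → advance -1; mR−mL=-80 → turn -1·90°
n=3: pose=(6,6,W); sL=160/29, sR=160/89; mL=-80/89, mR=-16560/2581; mL+mR=-18880/2581 → advance -1; mR−mL=-160/29 → turn -1·90°
n=4: pose=(7,6,N); sL=2, sR=40/17; mL=-20/17, mR=-54/17; mL+mR=-74/17 → advance -1; mR−mL=-2 → turn -1·90°

0 2 40/17 -20/17 -54/17 7 6 N
1 160/53 32 -16 -1008/53 7 5 E
2 80 80/13 -40/13 -1080/13 6 5 S
3 160/29 160/89 -80/89 -16560/2581 6 6 W
4 2 40/17 -20/17 -54/17 7 6 N
final 7 5 E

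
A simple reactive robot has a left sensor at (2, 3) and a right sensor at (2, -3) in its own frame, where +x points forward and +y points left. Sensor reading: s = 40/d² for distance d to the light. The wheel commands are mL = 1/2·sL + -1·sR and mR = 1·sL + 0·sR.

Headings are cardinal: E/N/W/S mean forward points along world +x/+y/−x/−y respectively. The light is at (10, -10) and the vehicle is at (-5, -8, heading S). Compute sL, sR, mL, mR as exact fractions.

left sensor world pos  = (-2, -10); dL² = 144
right sensor world pos = (-8, -10); dR² = 324
sL = 40/144 = 5/18
sR = 40/324 = 10/81
mL = 1/2·sL + -1·sR = 5/324
mR = 1·sL + 0·sR = 5/18

5/18 10/81 5/324 5/18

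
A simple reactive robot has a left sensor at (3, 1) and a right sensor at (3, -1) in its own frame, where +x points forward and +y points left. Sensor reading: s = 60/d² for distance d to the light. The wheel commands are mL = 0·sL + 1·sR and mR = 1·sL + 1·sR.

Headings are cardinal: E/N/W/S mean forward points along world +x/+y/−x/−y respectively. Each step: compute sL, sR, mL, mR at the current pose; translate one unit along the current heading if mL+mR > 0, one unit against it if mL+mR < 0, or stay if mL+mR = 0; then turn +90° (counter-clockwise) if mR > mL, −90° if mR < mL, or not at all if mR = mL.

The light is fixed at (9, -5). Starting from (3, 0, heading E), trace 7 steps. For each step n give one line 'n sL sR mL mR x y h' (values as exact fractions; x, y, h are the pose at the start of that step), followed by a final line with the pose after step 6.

n=0: pose=(3,0,E); sL=4/3, sR=12/5; mL=12/5, mR=56/15; mL+mR=92/15 → advance +1; mR−mL=4/3 → turn +1·90°
n=1: pose=(4,0,N); sL=3/5, sR=3/4; mL=3/4, mR=27/20; mL+mR=21/10 → advance +1; mR−mL=3/5 → turn +1·90°
n=2: pose=(4,1,W); sL=60/89, sR=60/113; mL=60/113, mR=12120/10057; mL+mR=17460/10057 → advance +1; mR−mL=60/89 → turn +1·90°
n=3: pose=(3,1,S); sL=30/17, sR=30/29; mL=30/29, mR=1380/493; mL+mR=1890/493 → advance +1; mR−mL=30/17 → turn +1·90°
n=4: pose=(3,0,E); sL=4/3, sR=12/5; mL=12/5, mR=56/15; mL+mR=92/15 → advance +1; mR−mL=4/3 → turn +1·90°
n=5: pose=(4,0,N); sL=3/5, sR=3/4; mL=3/4, mR=27/20; mL+mR=21/10 → advance +1; mR−mL=3/5 → turn +1·90°
n=6: pose=(4,1,W); sL=60/89, sR=60/113; mL=60/113, mR=12120/10057; mL+mR=17460/10057 → advance +1; mR−mL=60/89 → turn +1·90°

0 4/3 12/5 12/5 56/15 3 0 E
1 3/5 3/4 3/4 27/20 4 0 N
2 60/89 60/113 60/113 12120/10057 4 1 W
3 30/17 30/29 30/29 1380/493 3 1 S
4 4/3 12/5 12/5 56/15 3 0 E
5 3/5 3/4 3/4 27/20 4 0 N
6 60/89 60/113 60/113 12120/10057 4 1 W
final 3 1 S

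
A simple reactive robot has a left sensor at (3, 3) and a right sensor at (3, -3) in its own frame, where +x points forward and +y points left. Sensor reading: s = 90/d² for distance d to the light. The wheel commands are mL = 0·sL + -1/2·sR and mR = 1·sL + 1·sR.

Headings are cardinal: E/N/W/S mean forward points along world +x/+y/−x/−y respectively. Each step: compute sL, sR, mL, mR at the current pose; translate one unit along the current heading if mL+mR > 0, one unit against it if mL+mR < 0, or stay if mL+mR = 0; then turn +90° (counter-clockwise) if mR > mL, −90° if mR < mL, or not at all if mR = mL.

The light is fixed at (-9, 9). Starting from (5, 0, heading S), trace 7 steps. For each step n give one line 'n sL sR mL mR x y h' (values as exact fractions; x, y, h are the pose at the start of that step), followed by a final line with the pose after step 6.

0 90/433 18/53 -9/53 12564/22949 5 0 S
1 45/169 45/229 -45/458 17910/38701 5 -1 E
2 90/193 90/373 -45/373 50940/71989 6 -1 N
3 5/16 1/2 -1/4 13/16 6 0 W
4 90/433 18/53 -9/53 12564/22949 5 0 S
5 45/169 45/229 -45/458 17910/38701 5 -1 E
6 90/193 90/373 -45/373 50940/71989 6 -1 N
final 6 0 W

n=0: pose=(5,0,S); sL=90/433, sR=18/53; mL=-9/53, mR=12564/22949; mL+mR=8667/22949 → advance +1; mR−mL=16461/22949 → turn +1·90°
n=1: pose=(5,-1,E); sL=45/169, sR=45/229; mL=-45/458, mR=17910/38701; mL+mR=28215/77402 → advance +1; mR−mL=43425/77402 → turn +1·90°
n=2: pose=(6,-1,N); sL=90/193, sR=90/373; mL=-45/373, mR=50940/71989; mL+mR=42255/71989 → advance +1; mR−mL=59625/71989 → turn +1·90°
n=3: pose=(6,0,W); sL=5/16, sR=1/2; mL=-1/4, mR=13/16; mL+mR=9/16 → advance +1; mR−mL=17/16 → turn +1·90°
n=4: pose=(5,0,S); sL=90/433, sR=18/53; mL=-9/53, mR=12564/22949; mL+mR=8667/22949 → advance +1; mR−mL=16461/22949 → turn +1·90°
n=5: pose=(5,-1,E); sL=45/169, sR=45/229; mL=-45/458, mR=17910/38701; mL+mR=28215/77402 → advance +1; mR−mL=43425/77402 → turn +1·90°
n=6: pose=(6,-1,N); sL=90/193, sR=90/373; mL=-45/373, mR=50940/71989; mL+mR=42255/71989 → advance +1; mR−mL=59625/71989 → turn +1·90°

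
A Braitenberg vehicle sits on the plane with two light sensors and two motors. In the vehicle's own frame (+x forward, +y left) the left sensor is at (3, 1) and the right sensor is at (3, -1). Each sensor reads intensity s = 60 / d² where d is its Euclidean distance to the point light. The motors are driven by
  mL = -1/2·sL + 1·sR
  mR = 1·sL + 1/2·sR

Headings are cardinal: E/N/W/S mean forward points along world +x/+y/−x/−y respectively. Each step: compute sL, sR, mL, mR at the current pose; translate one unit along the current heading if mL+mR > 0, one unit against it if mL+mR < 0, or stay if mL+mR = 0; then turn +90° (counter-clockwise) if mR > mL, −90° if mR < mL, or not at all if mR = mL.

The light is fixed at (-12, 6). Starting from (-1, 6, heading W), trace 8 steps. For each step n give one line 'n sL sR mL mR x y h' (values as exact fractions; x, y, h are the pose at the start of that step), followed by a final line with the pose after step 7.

0 12/13 12/13 6/13 18/13 -1 6 W
1 6/13 2/3 17/39 31/39 -2 6 S
2 60/169 60/173 4950/29237 15450/29237 -2 5 E
3 15/26 15/37 225/1924 375/481 -1 5 N
4 12/13 12/13 6/13 18/13 -1 6 W
5 6/13 2/3 17/39 31/39 -2 6 S
6 60/169 60/173 4950/29237 15450/29237 -2 5 E
7 15/26 15/37 225/1924 375/481 -1 5 N
final -1 6 W

n=0: pose=(-1,6,W); sL=12/13, sR=12/13; mL=6/13, mR=18/13; mL+mR=24/13 → advance +1; mR−mL=12/13 → turn +1·90°
n=1: pose=(-2,6,S); sL=6/13, sR=2/3; mL=17/39, mR=31/39; mL+mR=16/13 → advance +1; mR−mL=14/39 → turn +1·90°
n=2: pose=(-2,5,E); sL=60/169, sR=60/173; mL=4950/29237, mR=15450/29237; mL+mR=20400/29237 → advance +1; mR−mL=10500/29237 → turn +1·90°
n=3: pose=(-1,5,N); sL=15/26, sR=15/37; mL=225/1924, mR=375/481; mL+mR=1725/1924 → advance +1; mR−mL=1275/1924 → turn +1·90°
n=4: pose=(-1,6,W); sL=12/13, sR=12/13; mL=6/13, mR=18/13; mL+mR=24/13 → advance +1; mR−mL=12/13 → turn +1·90°
n=5: pose=(-2,6,S); sL=6/13, sR=2/3; mL=17/39, mR=31/39; mL+mR=16/13 → advance +1; mR−mL=14/39 → turn +1·90°
n=6: pose=(-2,5,E); sL=60/169, sR=60/173; mL=4950/29237, mR=15450/29237; mL+mR=20400/29237 → advance +1; mR−mL=10500/29237 → turn +1·90°
n=7: pose=(-1,5,N); sL=15/26, sR=15/37; mL=225/1924, mR=375/481; mL+mR=1725/1924 → advance +1; mR−mL=1275/1924 → turn +1·90°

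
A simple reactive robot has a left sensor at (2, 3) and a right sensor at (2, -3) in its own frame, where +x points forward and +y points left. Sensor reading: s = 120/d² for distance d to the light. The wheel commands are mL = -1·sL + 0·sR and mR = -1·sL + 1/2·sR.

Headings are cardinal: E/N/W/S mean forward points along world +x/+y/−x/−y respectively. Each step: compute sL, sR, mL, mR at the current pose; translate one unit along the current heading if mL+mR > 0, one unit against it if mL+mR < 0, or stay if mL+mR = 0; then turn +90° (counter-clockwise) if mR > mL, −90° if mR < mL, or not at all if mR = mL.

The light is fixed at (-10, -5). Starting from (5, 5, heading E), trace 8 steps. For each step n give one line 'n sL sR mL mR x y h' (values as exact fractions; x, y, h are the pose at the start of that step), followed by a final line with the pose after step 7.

n=0: pose=(5,5,E); sL=60/229, sR=60/169; mL=-60/229, mR=-3270/38701; mL+mR=-13410/38701 → advance -1; mR−mL=30/169 → turn +1·90°
n=1: pose=(4,5,N); sL=24/53, sR=120/433; mL=-24/53, mR=-7212/22949; mL+mR=-17604/22949 → advance -1; mR−mL=60/433 → turn +1·90°
n=2: pose=(4,4,W); sL=2/3, sR=5/12; mL=-2/3, mR=-11/24; mL+mR=-9/8 → advance -1; mR−mL=5/24 → turn +1·90°
n=3: pose=(5,4,S); sL=120/373, sR=120/193; mL=-120/373, mR=-780/71989; mL+mR=-23940/71989 → advance -1; mR−mL=60/193 → turn +1·90°
n=4: pose=(5,5,E); sL=60/229, sR=60/169; mL=-60/229, mR=-3270/38701; mL+mR=-13410/38701 → advance -1; mR−mL=30/169 → turn +1·90°
n=5: pose=(4,5,N); sL=24/53, sR=120/433; mL=-24/53, mR=-7212/22949; mL+mR=-17604/22949 → advance -1; mR−mL=60/433 → turn +1·90°
n=6: pose=(4,4,W); sL=2/3, sR=5/12; mL=-2/3, mR=-11/24; mL+mR=-9/8 → advance -1; mR−mL=5/24 → turn +1·90°
n=7: pose=(5,4,S); sL=120/373, sR=120/193; mL=-120/373, mR=-780/71989; mL+mR=-23940/71989 → advance -1; mR−mL=60/193 → turn +1·90°

0 60/229 60/169 -60/229 -3270/38701 5 5 E
1 24/53 120/433 -24/53 -7212/22949 4 5 N
2 2/3 5/12 -2/3 -11/24 4 4 W
3 120/373 120/193 -120/373 -780/71989 5 4 S
4 60/229 60/169 -60/229 -3270/38701 5 5 E
5 24/53 120/433 -24/53 -7212/22949 4 5 N
6 2/3 5/12 -2/3 -11/24 4 4 W
7 120/373 120/193 -120/373 -780/71989 5 4 S
final 5 5 E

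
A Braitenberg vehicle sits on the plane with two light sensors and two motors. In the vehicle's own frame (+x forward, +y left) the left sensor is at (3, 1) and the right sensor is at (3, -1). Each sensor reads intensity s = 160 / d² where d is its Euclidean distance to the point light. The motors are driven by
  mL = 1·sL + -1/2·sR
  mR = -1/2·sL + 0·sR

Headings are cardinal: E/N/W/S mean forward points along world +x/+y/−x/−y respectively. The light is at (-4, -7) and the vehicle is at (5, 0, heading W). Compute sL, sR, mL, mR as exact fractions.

left sensor world pos  = (2, -1); dL² = 72
right sensor world pos = (2, 1); dR² = 100
sL = 160/72 = 20/9
sR = 160/100 = 8/5
mL = 1·sL + -1/2·sR = 64/45
mR = -1/2·sL + 0·sR = -10/9

20/9 8/5 64/45 -10/9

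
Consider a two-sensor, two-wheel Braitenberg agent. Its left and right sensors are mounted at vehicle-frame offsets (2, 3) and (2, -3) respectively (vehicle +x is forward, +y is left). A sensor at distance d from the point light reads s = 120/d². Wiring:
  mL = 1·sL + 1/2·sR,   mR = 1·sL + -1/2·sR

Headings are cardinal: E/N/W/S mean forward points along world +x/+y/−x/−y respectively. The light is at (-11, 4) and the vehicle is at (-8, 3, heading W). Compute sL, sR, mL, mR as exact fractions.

120/17 24 324/17 -84/17

left sensor world pos  = (-10, 0); dL² = 17
right sensor world pos = (-10, 6); dR² = 5
sL = 120/17 = 120/17
sR = 120/5 = 24
mL = 1·sL + 1/2·sR = 324/17
mR = 1·sL + -1/2·sR = -84/17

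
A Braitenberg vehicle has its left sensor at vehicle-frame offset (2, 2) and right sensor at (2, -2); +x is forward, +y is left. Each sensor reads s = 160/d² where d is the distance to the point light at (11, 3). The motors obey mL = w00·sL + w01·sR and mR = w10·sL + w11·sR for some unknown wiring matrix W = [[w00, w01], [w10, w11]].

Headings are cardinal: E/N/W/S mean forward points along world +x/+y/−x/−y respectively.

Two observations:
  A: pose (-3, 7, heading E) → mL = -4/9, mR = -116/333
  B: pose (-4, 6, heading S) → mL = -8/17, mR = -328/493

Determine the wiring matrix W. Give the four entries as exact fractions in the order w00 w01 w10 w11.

obs A: pose=(-3,7,E) → sL=8/9, sR=40/37, mL=-4/9, mR=-116/333
obs B: pose=(-4,6,S) → sL=16/17, sR=16/29, mL=-8/17, mR=-328/493
sensor matrix S = [[8/9, 40/37], [16/17, 16/29]]; det S = -86528/164169
solve [mL_A; mL_B] = S·[w00; w01] and [mR_A; mR_B] = S·[w10; w11]:
  w00 = -1/2, w01 = 0, w10 = -1, w11 = 1/2

-1/2 0 -1 1/2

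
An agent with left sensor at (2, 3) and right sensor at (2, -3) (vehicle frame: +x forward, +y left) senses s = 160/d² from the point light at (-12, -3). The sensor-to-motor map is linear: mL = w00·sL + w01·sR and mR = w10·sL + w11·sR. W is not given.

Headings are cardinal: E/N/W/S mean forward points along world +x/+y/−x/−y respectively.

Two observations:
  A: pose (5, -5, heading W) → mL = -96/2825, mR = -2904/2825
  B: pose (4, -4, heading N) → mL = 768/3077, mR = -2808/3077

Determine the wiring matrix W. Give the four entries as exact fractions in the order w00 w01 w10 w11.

obs A: pose=(5,-5,W) → sL=16/25, sR=80/113, mL=-96/2825, mR=-2904/2825
obs B: pose=(4,-4,N) → sL=16/17, sR=80/181, mL=768/3077, mR=-2808/3077
sensor matrix S = [[16/25, 80/113], [16/17, 80/181]]; det S = -666624/1738505
solve [mL_A; mL_B] = S·[w00; w01] and [mR_A; mR_B] = S·[w10; w11]:
  w00 = 1/2, w01 = -1/2, w10 = -1/2, w11 = -1

1/2 -1/2 -1/2 -1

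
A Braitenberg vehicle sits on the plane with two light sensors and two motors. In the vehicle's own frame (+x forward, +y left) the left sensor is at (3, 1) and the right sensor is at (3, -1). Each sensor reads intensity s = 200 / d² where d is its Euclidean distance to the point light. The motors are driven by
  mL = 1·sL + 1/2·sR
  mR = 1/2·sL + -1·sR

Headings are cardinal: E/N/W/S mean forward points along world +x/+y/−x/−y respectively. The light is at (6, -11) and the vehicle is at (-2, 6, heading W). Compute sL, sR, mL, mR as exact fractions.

200/377 40/89 25340/33553 -6180/33553

left sensor world pos  = (-5, 5); dL² = 377
right sensor world pos = (-5, 7); dR² = 445
sL = 200/377 = 200/377
sR = 200/445 = 40/89
mL = 1·sL + 1/2·sR = 25340/33553
mR = 1/2·sL + -1·sR = -6180/33553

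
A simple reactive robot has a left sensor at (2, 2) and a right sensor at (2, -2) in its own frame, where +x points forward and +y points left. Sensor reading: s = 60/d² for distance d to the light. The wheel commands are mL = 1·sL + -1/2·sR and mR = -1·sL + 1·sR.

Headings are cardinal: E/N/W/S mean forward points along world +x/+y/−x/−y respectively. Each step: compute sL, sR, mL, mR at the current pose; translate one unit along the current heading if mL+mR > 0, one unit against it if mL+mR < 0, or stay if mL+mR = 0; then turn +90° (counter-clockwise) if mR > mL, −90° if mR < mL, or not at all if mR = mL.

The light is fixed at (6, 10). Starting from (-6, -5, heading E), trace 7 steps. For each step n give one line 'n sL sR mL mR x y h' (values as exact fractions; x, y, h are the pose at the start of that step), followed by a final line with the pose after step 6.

n=0: pose=(-6,-5,E); sL=60/269, sR=60/389; mL=15270/104641, mR=-7200/104641; mL+mR=30/389 → advance +1; mR−mL=-22470/104641 → turn -1·90°
n=1: pose=(-5,-5,S); sL=6/37, sR=30/229; mL=819/8473, mR=-264/8473; mL+mR=15/229 → advance +1; mR−mL=-1083/8473 → turn -1·90°
n=2: pose=(-5,-6,W); sL=60/493, sR=12/73; mL=1422/35989, mR=1536/35989; mL+mR=6/73 → advance +1; mR−mL=114/35989 → turn +1·90°
n=3: pose=(-6,-6,S); sL=15/106, sR=3/26; mL=231/2756, mR=-18/689; mL+mR=3/52 → advance +1; mR−mL=-303/2756 → turn -1·90°
n=4: pose=(-6,-7,W); sL=60/557, sR=60/421; mL=8550/234497, mR=8160/234497; mL+mR=30/421 → advance +1; mR−mL=-390/234497 → turn -1·90°
n=5: pose=(-7,-7,N); sL=2/15, sR=30/173; mL=121/2595, mR=104/2595; mL+mR=15/173 → advance +1; mR−mL=-17/2595 → turn -1·90°
n=6: pose=(-7,-6,E); sL=60/317, sR=12/89; mL=3438/28213, mR=-1536/28213; mL+mR=6/89 → advance +1; mR−mL=-4974/28213 → turn -1·90°

0 60/269 60/389 15270/104641 -7200/104641 -6 -5 E
1 6/37 30/229 819/8473 -264/8473 -5 -5 S
2 60/493 12/73 1422/35989 1536/35989 -5 -6 W
3 15/106 3/26 231/2756 -18/689 -6 -6 S
4 60/557 60/421 8550/234497 8160/234497 -6 -7 W
5 2/15 30/173 121/2595 104/2595 -7 -7 N
6 60/317 12/89 3438/28213 -1536/28213 -7 -6 E
final -6 -6 S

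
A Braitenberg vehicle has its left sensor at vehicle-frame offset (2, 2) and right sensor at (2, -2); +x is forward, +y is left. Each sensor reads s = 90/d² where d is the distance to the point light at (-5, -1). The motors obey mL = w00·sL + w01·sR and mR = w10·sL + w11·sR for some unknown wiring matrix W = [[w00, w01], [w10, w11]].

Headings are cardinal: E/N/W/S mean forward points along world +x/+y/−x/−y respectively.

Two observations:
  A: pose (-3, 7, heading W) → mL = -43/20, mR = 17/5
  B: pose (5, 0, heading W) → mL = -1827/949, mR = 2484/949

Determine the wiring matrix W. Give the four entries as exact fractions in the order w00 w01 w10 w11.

-1/2 -1 1 1

obs A: pose=(-3,7,W) → sL=5/2, sR=9/10, mL=-43/20, mR=17/5
obs B: pose=(5,0,W) → sL=18/13, sR=90/73, mL=-1827/949, mR=2484/949
sensor matrix S = [[5/2, 9/10], [18/13, 90/73]]; det S = 8712/4745
solve [mL_A; mL_B] = S·[w00; w01] and [mR_A; mR_B] = S·[w10; w11]:
  w00 = -1/2, w01 = -1, w10 = 1, w11 = 1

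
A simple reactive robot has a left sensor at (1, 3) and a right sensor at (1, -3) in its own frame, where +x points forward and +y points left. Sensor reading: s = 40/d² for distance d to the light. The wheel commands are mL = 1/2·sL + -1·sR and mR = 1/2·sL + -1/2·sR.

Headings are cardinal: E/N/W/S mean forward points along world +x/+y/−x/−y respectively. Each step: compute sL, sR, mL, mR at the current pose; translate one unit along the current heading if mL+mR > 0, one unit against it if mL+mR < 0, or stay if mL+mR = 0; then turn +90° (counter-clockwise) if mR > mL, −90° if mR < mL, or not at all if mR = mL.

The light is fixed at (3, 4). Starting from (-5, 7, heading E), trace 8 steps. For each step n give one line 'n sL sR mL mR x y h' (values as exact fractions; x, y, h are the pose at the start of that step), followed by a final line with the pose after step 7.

n=0: pose=(-5,7,E); sL=8/17, sR=40/49; mL=-484/833, mR=-144/833; mL+mR=-628/833 → advance -1; mR−mL=20/49 → turn +1·90°
n=1: pose=(-6,7,N); sL=1/4, sR=10/13; mL=-67/104, mR=-27/104; mL+mR=-47/52 → advance -1; mR−mL=5/13 → turn +1·90°
n=2: pose=(-6,6,W); sL=40/101, sR=8/25; mL=-308/2525, mR=96/2525; mL+mR=-212/2525 → advance -1; mR−mL=4/25 → turn +1·90°
n=3: pose=(-5,6,S); sL=20/13, sR=20/61; mL=350/793, mR=480/793; mL+mR=830/793 → advance +1; mR−mL=10/61 → turn +1·90°
n=4: pose=(-5,5,E); sL=8/13, sR=40/53; mL=-308/689, mR=-48/689; mL+mR=-356/689 → advance -1; mR−mL=20/53 → turn +1·90°
n=5: pose=(-6,5,N); sL=10/37, sR=1; mL=-32/37, mR=-27/74; mL+mR=-91/74 → advance -1; mR−mL=1/2 → turn +1·90°
n=6: pose=(-6,4,W); sL=40/109, sR=40/109; mL=-20/109, mR=0; mL+mR=-20/109 → advance -1; mR−mL=20/109 → turn +1·90°
n=7: pose=(-5,4,S); sL=20/13, sR=20/61; mL=350/793, mR=480/793; mL+mR=830/793 → advance +1; mR−mL=10/61 → turn +1·90°

0 8/17 40/49 -484/833 -144/833 -5 7 E
1 1/4 10/13 -67/104 -27/104 -6 7 N
2 40/101 8/25 -308/2525 96/2525 -6 6 W
3 20/13 20/61 350/793 480/793 -5 6 S
4 8/13 40/53 -308/689 -48/689 -5 5 E
5 10/37 1 -32/37 -27/74 -6 5 N
6 40/109 40/109 -20/109 0 -6 4 W
7 20/13 20/61 350/793 480/793 -5 4 S
final -5 3 E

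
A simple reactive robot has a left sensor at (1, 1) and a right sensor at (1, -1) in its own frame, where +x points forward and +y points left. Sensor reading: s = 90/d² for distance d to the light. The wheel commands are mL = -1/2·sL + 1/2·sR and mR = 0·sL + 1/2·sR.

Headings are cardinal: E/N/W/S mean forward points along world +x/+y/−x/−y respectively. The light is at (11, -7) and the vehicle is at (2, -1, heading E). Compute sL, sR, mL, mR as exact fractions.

90/113 90/89 1080/10057 45/89

left sensor world pos  = (3, 0); dL² = 113
right sensor world pos = (3, -2); dR² = 89
sL = 90/113 = 90/113
sR = 90/89 = 90/89
mL = -1/2·sL + 1/2·sR = 1080/10057
mR = 0·sL + 1/2·sR = 45/89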